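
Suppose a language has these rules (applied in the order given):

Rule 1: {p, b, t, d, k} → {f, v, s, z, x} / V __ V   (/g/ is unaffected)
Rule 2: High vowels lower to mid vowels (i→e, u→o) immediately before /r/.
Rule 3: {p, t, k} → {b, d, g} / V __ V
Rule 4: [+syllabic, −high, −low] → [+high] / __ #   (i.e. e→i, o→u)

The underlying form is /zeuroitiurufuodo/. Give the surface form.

Rule 1 (intervocalic spirantization): /t/ is a stop between vowels /i/ and /i/, so it spirantizes to the fricative [s]. /d/ is a stop between vowels /o/ and /o/, so it spirantizes to the fricative [z]. /zeuroitiurufuodo/ → zeuroisiurufuozo.
Rule 2 (pre-rhotic lowering): /u/ is a high vowel immediately before /r/, so it lowers to [o]. /u/ is a high vowel immediately before /r/, so it lowers to [o]. /zeuroisiurufuozo/ → zeoroisiorufuozo.
Rule 3 (intervocalic voicing): no segment meets the environment; /zeoroisiorufuozo/ is unchanged.
Rule 4 (final vowel raising): /o/ is a mid vowel in word-final position, so it raises to [u]. /zeoroisiorufuozo/ → zeoroisiorufuozu.

zeoroisiorufuozu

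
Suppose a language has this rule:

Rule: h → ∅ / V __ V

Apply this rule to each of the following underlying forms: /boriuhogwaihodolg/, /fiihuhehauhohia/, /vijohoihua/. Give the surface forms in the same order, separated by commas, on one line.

/boriuhogwaihodolg/: /h/ occurs between vowels /u/ and /o/, so it deletes. /h/ occurs between vowels /i/ and /o/, so it deletes. → [boriuogwaiodolg].
/fiihuhehauhohia/: /h/ occurs between vowels /i/ and /u/, so it deletes. /h/ occurs between vowels /u/ and /e/, so it deletes. /h/ occurs between vowels /e/ and /a/, so it deletes. /h/ occurs between vowels /u/ and /o/, so it deletes. /h/ occurs between vowels /o/ and /i/, so it deletes. → [fiiueauoia].
/vijohoihua/: /h/ occurs between vowels /o/ and /o/, so it deletes. /h/ occurs between vowels /i/ and /u/, so it deletes. → [vijooiua].

boriuogwaiodolg, fiiueauoia, vijooiua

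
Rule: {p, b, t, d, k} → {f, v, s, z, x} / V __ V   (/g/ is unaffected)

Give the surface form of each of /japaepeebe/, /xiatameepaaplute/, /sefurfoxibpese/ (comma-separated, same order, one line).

/japaepeebe/: /p/ is a stop between vowels /a/ and /a/, so it spirantizes to the fricative [f]. /p/ is a stop between vowels /e/ and /e/, so it spirantizes to the fricative [f]. /b/ is a stop between vowels /e/ and /e/, so it spirantizes to the fricative [v]. → [jafaefeeve].
/xiatameepaaplute/: /t/ is a stop between vowels /a/ and /a/, so it spirantizes to the fricative [s]. /p/ is a stop between vowels /e/ and /a/, so it spirantizes to the fricative [f]. /t/ is a stop between vowels /u/ and /e/, so it spirantizes to the fricative [s]. → [xiasameefaapluse].
/sefurfoxibpese/: the rule's environment is not met; surfaces unchanged as [sefurfoxibpese].

jafaefeeve, xiasameefaapluse, sefurfoxibpese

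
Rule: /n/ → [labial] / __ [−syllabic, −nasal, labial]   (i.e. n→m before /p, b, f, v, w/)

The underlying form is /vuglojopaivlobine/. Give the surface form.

vuglojopaivlobine

No segment of /vuglojopaivlobine/ meets the structural description of the rule, so the form surfaces unchanged.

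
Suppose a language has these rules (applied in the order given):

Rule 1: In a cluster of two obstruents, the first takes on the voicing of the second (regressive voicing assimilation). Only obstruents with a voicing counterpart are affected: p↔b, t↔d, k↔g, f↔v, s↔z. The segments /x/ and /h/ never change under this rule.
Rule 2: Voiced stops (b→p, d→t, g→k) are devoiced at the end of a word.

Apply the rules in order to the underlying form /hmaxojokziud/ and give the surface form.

hmaxojogziut

Rule 1 (regressive voicing assimilation): /k/ precedes the voiced obstruent /z/, so it voices to [g] by assimilation. /hmaxojokziud/ → hmaxojogziud.
Rule 2 (final devoicing): /d/ is a voiced stop in word-final position, so it devoices to [t]. /hmaxojogziud/ → hmaxojogziut.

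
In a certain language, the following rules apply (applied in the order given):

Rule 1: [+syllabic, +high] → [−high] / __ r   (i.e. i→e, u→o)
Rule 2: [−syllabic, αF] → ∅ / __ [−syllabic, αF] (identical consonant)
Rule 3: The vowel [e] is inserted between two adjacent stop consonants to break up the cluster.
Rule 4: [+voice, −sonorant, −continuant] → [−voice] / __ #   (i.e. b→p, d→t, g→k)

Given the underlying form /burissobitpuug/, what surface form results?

Rule 1 (pre-rhotic lowering): /u/ is a high vowel immediately before /r/, so it lowers to [o]. /burissobitpuug/ → borissobitpuug.
Rule 2 (degemination): /ss/ is a geminate; the first /s/ deletes. /borissobitpuug/ → borisobitpuug.
Rule 3 (stop-cluster e-epenthesis): /t/ and /p/ form a stop–stop cluster, so [e] is inserted between them. /borisobitpuug/ → borisobitepuug.
Rule 4 (final devoicing): /g/ is a voiced stop in word-final position, so it devoices to [k]. /borisobitepuug/ → borisobitepuuk.

borisobitepuuk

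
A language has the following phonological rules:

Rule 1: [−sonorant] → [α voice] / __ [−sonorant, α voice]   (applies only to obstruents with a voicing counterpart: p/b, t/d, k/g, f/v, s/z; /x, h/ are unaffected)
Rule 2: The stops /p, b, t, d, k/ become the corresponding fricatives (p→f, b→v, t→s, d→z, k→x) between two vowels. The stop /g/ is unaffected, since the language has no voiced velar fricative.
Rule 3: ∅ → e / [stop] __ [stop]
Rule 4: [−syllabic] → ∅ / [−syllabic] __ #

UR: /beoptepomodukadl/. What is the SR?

beopetefomozuxad

Rule 1 (regressive voicing assimilation): no segment meets the environment; /beoptepomodukadl/ is unchanged.
Rule 2 (intervocalic spirantization): /p/ is a stop between vowels /e/ and /o/, so it spirantizes to the fricative [f]. /d/ is a stop between vowels /o/ and /u/, so it spirantizes to the fricative [z]. /k/ is a stop between vowels /u/ and /a/, so it spirantizes to the fricative [x]. /beoptepomodukadl/ → beoptefomozuxadl.
Rule 3 (stop-cluster e-epenthesis): /p/ and /t/ form a stop–stop cluster, so [e] is inserted between them. /beoptefomozuxadl/ → beopetefomozuxadl.
Rule 4 (final cluster simplification): /l/ is the second consonant of a word-final cluster /dl/, so it deletes. /beopetefomozuxadl/ → beopetefomozuxad.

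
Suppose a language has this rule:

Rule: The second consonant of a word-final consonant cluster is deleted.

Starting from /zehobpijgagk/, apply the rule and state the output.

zehobpijgag

/k/ is the second consonant of a word-final cluster /gk/, so it deletes.
The other instances of /z/, /h/, /b/, /p/, /j/, /g/ do not occur in the required environment and remain unchanged.
Surface form: [zehobpijgag].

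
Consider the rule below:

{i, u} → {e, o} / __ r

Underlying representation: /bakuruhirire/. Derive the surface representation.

bakoruherere

Scanning /bakuruhirire/: /u/ is a high vowel immediately before /r/, so it lowers to [o]; /u/ at position 6 is not in the conditioning environment; /i/ is a high vowel immediately before /r/, so it lowers to [e]; /i/ is a high vowel immediately before /r/, so it lowers to [e].
Result: [bakoruherere].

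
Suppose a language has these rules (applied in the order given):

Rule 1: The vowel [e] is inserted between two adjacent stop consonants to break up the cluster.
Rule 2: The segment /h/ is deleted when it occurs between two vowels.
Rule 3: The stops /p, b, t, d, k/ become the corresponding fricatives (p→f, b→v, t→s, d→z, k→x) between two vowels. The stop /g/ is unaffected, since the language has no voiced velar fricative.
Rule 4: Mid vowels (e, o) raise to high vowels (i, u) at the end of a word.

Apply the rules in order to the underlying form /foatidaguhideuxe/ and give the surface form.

Rule 1 (stop-cluster e-epenthesis): no segment meets the environment; /foatidaguhideuxe/ is unchanged.
Rule 2 (intervocalic h-deletion): /h/ occurs between vowels /u/ and /i/, so it deletes. /foatidaguhideuxe/ → foatidaguideuxe.
Rule 3 (intervocalic spirantization): /t/ is a stop between vowels /a/ and /i/, so it spirantizes to the fricative [s]. /d/ is a stop between vowels /i/ and /a/, so it spirantizes to the fricative [z]. /d/ is a stop between vowels /i/ and /e/, so it spirantizes to the fricative [z]. /foatidaguideuxe/ → foasizaguizeuxe.
Rule 4 (final vowel raising): /e/ is a mid vowel in word-final position, so it raises to [i]. /foasizaguizeuxe/ → foasizaguizeuxi.

foasizaguizeuxi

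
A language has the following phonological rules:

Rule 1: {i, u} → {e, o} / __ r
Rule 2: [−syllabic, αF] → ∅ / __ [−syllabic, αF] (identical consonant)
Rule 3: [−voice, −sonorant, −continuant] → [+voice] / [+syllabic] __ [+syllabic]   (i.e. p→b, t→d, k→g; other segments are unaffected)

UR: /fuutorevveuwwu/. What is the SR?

Rule 1 (pre-rhotic lowering): no segment meets the environment; /fuutorevveuwwu/ is unchanged.
Rule 2 (degemination): /vv/ is a geminate; the first /v/ deletes. /ww/ is a geminate; the first /w/ deletes. /fuutorevveuwwu/ → fuutoreveuwu.
Rule 3 (intervocalic voicing): /t/ is a voiceless stop between vowels /u/ and /o/, so it voices to [d]. /fuutoreveuwu/ → fuudoreveuwu.

fuudoreveuwu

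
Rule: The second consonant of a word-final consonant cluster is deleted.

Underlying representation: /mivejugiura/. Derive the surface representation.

mivejugiura

No segment of /mivejugiura/ meets the structural description of the rule, so the form surfaces unchanged.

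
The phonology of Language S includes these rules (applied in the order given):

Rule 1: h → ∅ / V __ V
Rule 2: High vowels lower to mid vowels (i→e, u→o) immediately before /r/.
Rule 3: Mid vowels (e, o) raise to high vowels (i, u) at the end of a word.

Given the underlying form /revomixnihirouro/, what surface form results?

revomixnierooru

Rule 1 (intervocalic h-deletion): /h/ occurs between vowels /i/ and /i/, so it deletes. /revomixnihirouro/ → revomixniirouro.
Rule 2 (pre-rhotic lowering): /i/ is a high vowel immediately before /r/, so it lowers to [e]. /u/ is a high vowel immediately before /r/, so it lowers to [o]. /revomixniirouro/ → revomixnierooro.
Rule 3 (final vowel raising): /o/ is a mid vowel in word-final position, so it raises to [u]. /revomixnierooro/ → revomixnierooru.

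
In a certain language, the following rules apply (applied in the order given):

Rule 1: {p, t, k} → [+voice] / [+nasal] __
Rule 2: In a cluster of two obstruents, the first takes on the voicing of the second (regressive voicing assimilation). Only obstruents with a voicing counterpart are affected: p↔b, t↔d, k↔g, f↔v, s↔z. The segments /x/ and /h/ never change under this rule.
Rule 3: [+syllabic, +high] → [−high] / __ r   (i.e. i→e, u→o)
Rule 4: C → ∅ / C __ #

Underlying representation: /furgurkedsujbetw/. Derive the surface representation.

forgorketsujbet

Rule 1 (post-nasal voicing): no segment meets the environment; /furgurkedsujbetw/ is unchanged.
Rule 2 (regressive voicing assimilation): /d/ precedes the voiceless obstruent /s/, so it devoices to [t] by assimilation. /furgurkedsujbetw/ → furgurketsujbetw.
Rule 3 (pre-rhotic lowering): /u/ is a high vowel immediately before /r/, so it lowers to [o]. /u/ is a high vowel immediately before /r/, so it lowers to [o]. /furgurketsujbetw/ → forgorketsujbetw.
Rule 4 (final cluster simplification): /w/ is the second consonant of a word-final cluster /tw/, so it deletes. /forgorketsujbetw/ → forgorketsujbet.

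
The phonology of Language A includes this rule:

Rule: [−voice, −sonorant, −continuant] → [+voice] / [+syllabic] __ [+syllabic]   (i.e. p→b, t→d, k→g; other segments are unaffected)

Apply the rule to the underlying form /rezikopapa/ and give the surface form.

/k/ is a voiceless stop between vowels /i/ and /o/, so it voices to [g].
/p/ is a voiceless stop between vowels /o/ and /a/, so it voices to [b].
/p/ is a voiceless stop between vowels /a/ and /a/, so it voices to [b].
Surface form: [rezigobaba].

rezigobaba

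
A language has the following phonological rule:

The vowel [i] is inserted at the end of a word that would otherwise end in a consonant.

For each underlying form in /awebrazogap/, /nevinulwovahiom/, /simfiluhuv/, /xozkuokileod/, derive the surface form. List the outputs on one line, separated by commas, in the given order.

/awebrazogap/: the form ends in the consonant /p/, so [i] is inserted word-finally. → [awebrazogapi].
/nevinulwovahiom/: the form ends in the consonant /m/, so [i] is inserted word-finally. → [nevinulwovahiomi].
/simfiluhuv/: the form ends in the consonant /v/, so [i] is inserted word-finally. → [simfiluhuvi].
/xozkuokileod/: the form ends in the consonant /d/, so [i] is inserted word-finally. → [xozkuokileodi].

awebrazogapi, nevinulwovahiomi, simfiluhuvi, xozkuokileodi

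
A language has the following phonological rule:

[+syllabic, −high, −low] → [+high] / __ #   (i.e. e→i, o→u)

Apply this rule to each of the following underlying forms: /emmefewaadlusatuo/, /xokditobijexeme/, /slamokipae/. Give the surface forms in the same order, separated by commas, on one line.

emmefewaadlusatuu, xokditobijexemi, slamokipai

/emmefewaadlusatuo/: /o/ is a mid vowel in word-final position, so it raises to [u]. → [emmefewaadlusatuu].
/xokditobijexeme/: /e/ is a mid vowel in word-final position, so it raises to [i]. → [xokditobijexemi].
/slamokipae/: /e/ is a mid vowel in word-final position, so it raises to [i]. → [slamokipai].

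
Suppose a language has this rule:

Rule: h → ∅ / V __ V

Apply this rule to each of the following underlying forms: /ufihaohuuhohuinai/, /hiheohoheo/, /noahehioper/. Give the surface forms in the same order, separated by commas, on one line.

/ufihaohuuhohuinai/: /h/ occurs between vowels /i/ and /a/, so it deletes. /h/ occurs between vowels /o/ and /u/, so it deletes. /h/ occurs between vowels /u/ and /o/, so it deletes. /h/ occurs between vowels /o/ and /u/, so it deletes. → [ufiaouuouinai].
/hiheohoheo/: /h/ occurs between vowels /i/ and /e/, so it deletes. /h/ occurs between vowels /o/ and /o/, so it deletes. /h/ occurs between vowels /o/ and /e/, so it deletes. → [hieooeo].
/noahehioper/: /h/ occurs between vowels /a/ and /e/, so it deletes. /h/ occurs between vowels /e/ and /i/, so it deletes. → [noaeioper].

ufiaouuouinai, hieooeo, noaeioper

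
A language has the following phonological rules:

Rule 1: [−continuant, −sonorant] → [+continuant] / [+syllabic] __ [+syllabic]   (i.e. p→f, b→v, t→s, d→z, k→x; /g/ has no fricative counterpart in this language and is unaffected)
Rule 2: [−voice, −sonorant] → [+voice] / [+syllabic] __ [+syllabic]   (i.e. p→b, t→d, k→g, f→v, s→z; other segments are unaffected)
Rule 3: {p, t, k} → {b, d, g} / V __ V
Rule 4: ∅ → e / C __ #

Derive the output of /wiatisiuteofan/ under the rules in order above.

wiaziziuzeovane

Rule 1 (intervocalic spirantization): /t/ is a stop between vowels /a/ and /i/, so it spirantizes to the fricative [s]. /t/ is a stop between vowels /u/ and /e/, so it spirantizes to the fricative [s]. /wiatisiuteofan/ → wiasisiuseofan.
Rule 2 (intervocalic voicing): /s/ is a voiceless obstruent between vowels /a/ and /i/, so it voices to [z]. /s/ is a voiceless obstruent between vowels /i/ and /i/, so it voices to [z]. /s/ is a voiceless obstruent between vowels /u/ and /e/, so it voices to [z]. /f/ is a voiceless obstruent between vowels /o/ and /a/, so it voices to [v]. /wiasisiuseofan/ → wiaziziuzeovan.
Rule 3 (intervocalic voicing): no segment meets the environment; /wiaziziuzeovan/ is unchanged.
Rule 4 (final e-epenthesis): the form ends in the consonant /n/, so [e] is inserted word-finally. /wiaziziuzeovan/ → wiaziziuzeovane.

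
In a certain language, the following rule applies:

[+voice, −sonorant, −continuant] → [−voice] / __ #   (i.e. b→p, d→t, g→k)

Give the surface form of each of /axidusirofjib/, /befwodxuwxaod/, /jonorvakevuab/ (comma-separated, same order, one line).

axidusirofjip, befwodxuwxaot, jonorvakevuap

/axidusirofjib/: /b/ is a voiced stop in word-final position, so it devoices to [p]. → [axidusirofjip].
/befwodxuwxaod/: /d/ is a voiced stop in word-final position, so it devoices to [t]. → [befwodxuwxaot].
/jonorvakevuab/: /b/ is a voiced stop in word-final position, so it devoices to [p]. → [jonorvakevuap].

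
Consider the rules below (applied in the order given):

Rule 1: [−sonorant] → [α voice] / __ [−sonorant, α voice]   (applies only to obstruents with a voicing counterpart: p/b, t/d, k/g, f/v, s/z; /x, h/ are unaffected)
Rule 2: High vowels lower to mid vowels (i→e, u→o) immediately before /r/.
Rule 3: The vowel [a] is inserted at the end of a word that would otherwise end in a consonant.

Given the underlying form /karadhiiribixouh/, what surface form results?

karathieribixouha

Rule 1 (regressive voicing assimilation): /d/ precedes the voiceless obstruent /h/, so it devoices to [t] by assimilation. /karadhiiribixouh/ → karathiiribixouh.
Rule 2 (pre-rhotic lowering): /i/ is a high vowel immediately before /r/, so it lowers to [e]. /karathiiribixouh/ → karathieribixouh.
Rule 3 (final a-epenthesis): the form ends in the consonant /h/, so [a] is inserted word-finally. /karathieribixouh/ → karathieribixouha.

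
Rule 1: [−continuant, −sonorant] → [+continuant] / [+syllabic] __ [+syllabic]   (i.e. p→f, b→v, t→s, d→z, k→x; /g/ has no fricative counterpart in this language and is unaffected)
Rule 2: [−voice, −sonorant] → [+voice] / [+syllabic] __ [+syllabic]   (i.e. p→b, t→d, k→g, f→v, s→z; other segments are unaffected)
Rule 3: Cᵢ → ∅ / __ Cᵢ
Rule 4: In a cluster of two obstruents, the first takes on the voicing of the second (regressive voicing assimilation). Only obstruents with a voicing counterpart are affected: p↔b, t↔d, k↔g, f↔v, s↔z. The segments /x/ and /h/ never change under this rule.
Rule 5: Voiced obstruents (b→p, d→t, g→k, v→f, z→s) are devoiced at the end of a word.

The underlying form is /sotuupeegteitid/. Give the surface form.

Rule 1 (intervocalic spirantization): /t/ is a stop between vowels /o/ and /u/, so it spirantizes to the fricative [s]. /p/ is a stop between vowels /u/ and /e/, so it spirantizes to the fricative [f]. /t/ is a stop between vowels /i/ and /i/, so it spirantizes to the fricative [s]. /sotuupeegteitid/ → sosuufeegteisid.
Rule 2 (intervocalic voicing): /s/ is a voiceless obstruent between vowels /o/ and /u/, so it voices to [z]. /f/ is a voiceless obstruent between vowels /u/ and /e/, so it voices to [v]. /s/ is a voiceless obstruent between vowels /i/ and /i/, so it voices to [z]. /sosuufeegteisid/ → sozuuveegteizid.
Rule 3 (degemination): no segment meets the environment; /sozuuveegteizid/ is unchanged.
Rule 4 (regressive voicing assimilation): /g/ precedes the voiceless obstruent /t/, so it devoices to [k] by assimilation. /sozuuveegteizid/ → sozuuveekteizid.
Rule 5 (final devoicing): /d/ is a voiced obstruent in word-final position, so it devoices to [t]. /sozuuveekteizid/ → sozuuveekteizit.

sozuuveekteizit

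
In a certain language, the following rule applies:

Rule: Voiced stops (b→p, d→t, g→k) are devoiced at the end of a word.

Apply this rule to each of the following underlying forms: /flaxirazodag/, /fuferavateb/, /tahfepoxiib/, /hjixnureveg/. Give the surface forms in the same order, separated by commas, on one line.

flaxirazodak, fuferavatep, tahfepoxiip, hjixnurevek

/flaxirazodag/: /g/ is a voiced stop in word-final position, so it devoices to [k]. → [flaxirazodak].
/fuferavateb/: /b/ is a voiced stop in word-final position, so it devoices to [p]. → [fuferavatep].
/tahfepoxiib/: /b/ is a voiced stop in word-final position, so it devoices to [p]. → [tahfepoxiip].
/hjixnureveg/: /g/ is a voiced stop in word-final position, so it devoices to [k]. → [hjixnurevek].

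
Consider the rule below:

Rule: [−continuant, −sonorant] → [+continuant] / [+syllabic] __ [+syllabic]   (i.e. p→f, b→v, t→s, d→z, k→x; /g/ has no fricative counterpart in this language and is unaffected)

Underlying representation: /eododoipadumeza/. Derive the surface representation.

eozozoifazumeza

/d/ is a stop between vowels /o/ and /o/, so it spirantizes to the fricative [z].
/d/ is a stop between vowels /o/ and /o/, so it spirantizes to the fricative [z].
/p/ is a stop between vowels /i/ and /a/, so it spirantizes to the fricative [f].
/d/ is a stop between vowels /a/ and /u/, so it spirantizes to the fricative [z].
Surface form: [eozozoifazumeza].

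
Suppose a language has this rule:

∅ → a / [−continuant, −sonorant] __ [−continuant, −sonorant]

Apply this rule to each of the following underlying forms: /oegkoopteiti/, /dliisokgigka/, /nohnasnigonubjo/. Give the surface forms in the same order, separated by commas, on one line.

/oegkoopteiti/: /g/ and /k/ form a stop–stop cluster, so [a] is inserted between them. /p/ and /t/ form a stop–stop cluster, so [a] is inserted between them. → [oegakoopateiti].
/dliisokgigka/: /k/ and /g/ form a stop–stop cluster, so [a] is inserted between them. /g/ and /k/ form a stop–stop cluster, so [a] is inserted between them. → [dliisokagigaka].
/nohnasnigonubjo/: the rule's environment is not met; surfaces unchanged as [nohnasnigonubjo].

oegakoopateiti, dliisokagigaka, nohnasnigonubjo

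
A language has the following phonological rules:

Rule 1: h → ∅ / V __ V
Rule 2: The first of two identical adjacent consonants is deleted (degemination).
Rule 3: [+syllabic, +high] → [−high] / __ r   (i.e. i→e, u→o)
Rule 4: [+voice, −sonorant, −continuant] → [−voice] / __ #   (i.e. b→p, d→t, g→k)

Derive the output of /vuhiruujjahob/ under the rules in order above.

Rule 1 (intervocalic h-deletion): /h/ occurs between vowels /u/ and /i/, so it deletes. /h/ occurs between vowels /a/ and /o/, so it deletes. /vuhiruujjahob/ → vuiruujjaob.
Rule 2 (degemination): /jj/ is a geminate; the first /j/ deletes. /vuiruujjaob/ → vuiruujaob.
Rule 3 (pre-rhotic lowering): /i/ is a high vowel immediately before /r/, so it lowers to [e]. /vuiruujaob/ → vueruujaob.
Rule 4 (final devoicing): /b/ is a voiced stop in word-final position, so it devoices to [p]. /vueruujaob/ → vueruujaop.

vueruujaop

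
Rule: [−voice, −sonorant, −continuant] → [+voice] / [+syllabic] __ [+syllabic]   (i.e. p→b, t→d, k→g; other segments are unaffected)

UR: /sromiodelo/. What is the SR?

No segment of /sromiodelo/ meets the structural description of the rule, so the form surfaces unchanged.

sromiodelo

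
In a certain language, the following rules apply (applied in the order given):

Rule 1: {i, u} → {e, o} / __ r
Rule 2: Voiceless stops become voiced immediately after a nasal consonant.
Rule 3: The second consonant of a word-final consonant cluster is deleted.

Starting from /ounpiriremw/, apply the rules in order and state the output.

ounbererem

Rule 1 (pre-rhotic lowering): /i/ is a high vowel immediately before /r/, so it lowers to [e]. /i/ is a high vowel immediately before /r/, so it lowers to [e]. /ounpiriremw/ → ounpereremw.
Rule 2 (post-nasal voicing): /p/ is a voiceless stop immediately after the nasal /n/, so it voices to [b]. /ounpereremw/ → ounbereremw.
Rule 3 (final cluster simplification): /w/ is the second consonant of a word-final cluster /mw/, so it deletes. /ounbereremw/ → ounbererem.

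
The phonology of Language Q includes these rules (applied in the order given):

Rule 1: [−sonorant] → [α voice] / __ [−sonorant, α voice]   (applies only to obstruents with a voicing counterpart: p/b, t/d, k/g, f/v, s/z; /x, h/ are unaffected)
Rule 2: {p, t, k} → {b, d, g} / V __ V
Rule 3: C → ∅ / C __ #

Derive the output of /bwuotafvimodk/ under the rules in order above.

bwuodavvimot

Rule 1 (regressive voicing assimilation): /f/ precedes the voiced obstruent /v/, so it voices to [v] by assimilation. /d/ precedes the voiceless obstruent /k/, so it devoices to [t] by assimilation. /bwuotafvimodk/ → bwuotavvimotk.
Rule 2 (intervocalic voicing): /t/ is a voiceless stop between vowels /o/ and /a/, so it voices to [d]. /bwuotavvimotk/ → bwuodavvimotk.
Rule 3 (final cluster simplification): /k/ is the second consonant of a word-final cluster /tk/, so it deletes. /bwuodavvimotk/ → bwuodavvimot.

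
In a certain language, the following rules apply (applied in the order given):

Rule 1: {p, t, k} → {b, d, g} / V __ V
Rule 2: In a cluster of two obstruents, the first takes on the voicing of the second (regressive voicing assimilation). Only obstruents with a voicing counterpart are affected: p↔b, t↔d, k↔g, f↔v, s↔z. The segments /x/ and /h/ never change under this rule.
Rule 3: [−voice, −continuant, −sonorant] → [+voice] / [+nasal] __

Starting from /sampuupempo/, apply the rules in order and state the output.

sambuubembo

Rule 1 (intervocalic voicing): /p/ is a voiceless stop between vowels /u/ and /e/, so it voices to [b]. /sampuupempo/ → sampuubempo.
Rule 2 (regressive voicing assimilation): no segment meets the environment; /sampuubempo/ is unchanged.
Rule 3 (post-nasal voicing): /p/ is a voiceless stop immediately after the nasal /m/, so it voices to [b]. /p/ is a voiceless stop immediately after the nasal /m/, so it voices to [b]. /sampuubempo/ → sambuubembo.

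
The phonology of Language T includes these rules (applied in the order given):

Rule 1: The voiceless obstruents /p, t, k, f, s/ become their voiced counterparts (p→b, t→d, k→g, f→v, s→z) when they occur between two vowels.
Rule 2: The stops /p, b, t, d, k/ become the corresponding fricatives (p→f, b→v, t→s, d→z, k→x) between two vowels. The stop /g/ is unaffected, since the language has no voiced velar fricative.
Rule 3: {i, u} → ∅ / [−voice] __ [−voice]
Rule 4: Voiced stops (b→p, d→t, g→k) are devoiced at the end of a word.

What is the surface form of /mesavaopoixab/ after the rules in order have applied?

Rule 1 (intervocalic voicing): /s/ is a voiceless obstruent between vowels /e/ and /a/, so it voices to [z]. /p/ is a voiceless obstruent between vowels /o/ and /o/, so it voices to [b]. /mesavaopoixab/ → mezavaoboixab.
Rule 2 (intervocalic spirantization): /b/ is a stop between vowels /o/ and /o/, so it spirantizes to the fricative [v]. /mezavaoboixab/ → mezavaovoixab.
Rule 3 (high vowel syncope): no segment meets the environment; /mezavaovoixab/ is unchanged.
Rule 4 (final devoicing): /b/ is a voiced stop in word-final position, so it devoices to [p]. /mezavaovoixab/ → mezavaovoixap.

mezavaovoixap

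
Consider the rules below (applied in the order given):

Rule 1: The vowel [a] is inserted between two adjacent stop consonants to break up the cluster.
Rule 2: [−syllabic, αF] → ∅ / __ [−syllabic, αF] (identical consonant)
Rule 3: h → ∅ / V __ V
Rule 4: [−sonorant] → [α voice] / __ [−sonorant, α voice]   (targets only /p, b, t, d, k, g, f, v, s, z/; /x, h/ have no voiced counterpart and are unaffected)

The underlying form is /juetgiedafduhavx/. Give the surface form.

juetagiedavduafx

Rule 1 (stop-cluster a-epenthesis): /t/ and /g/ form a stop–stop cluster, so [a] is inserted between them. /juetgiedafduhavx/ → juetagiedafduhavx.
Rule 2 (degemination): no segment meets the environment; /juetagiedafduhavx/ is unchanged.
Rule 3 (intervocalic h-deletion): /h/ occurs between vowels /u/ and /a/, so it deletes. /juetagiedafduhavx/ → juetagiedafduavx.
Rule 4 (regressive voicing assimilation): /f/ precedes the voiced obstruent /d/, so it voices to [v] by assimilation. /v/ precedes the voiceless obstruent /x/, so it devoices to [f] by assimilation. /juetagiedafduavx/ → juetagiedavduafx.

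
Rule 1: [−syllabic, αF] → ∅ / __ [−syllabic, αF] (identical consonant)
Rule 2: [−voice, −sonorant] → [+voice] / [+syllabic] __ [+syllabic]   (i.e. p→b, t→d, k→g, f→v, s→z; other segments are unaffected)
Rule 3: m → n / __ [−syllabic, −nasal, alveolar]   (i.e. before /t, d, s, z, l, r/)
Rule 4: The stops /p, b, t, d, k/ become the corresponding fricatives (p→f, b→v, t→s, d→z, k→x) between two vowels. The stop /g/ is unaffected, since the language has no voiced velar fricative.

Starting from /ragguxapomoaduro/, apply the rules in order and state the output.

raguxavomoazuro

Rule 1 (degemination): /gg/ is a geminate; the first /g/ deletes. /ragguxapomoaduro/ → raguxapomoaduro.
Rule 2 (intervocalic voicing): /p/ is a voiceless obstruent between vowels /a/ and /o/, so it voices to [b]. /raguxapomoaduro/ → raguxabomoaduro.
Rule 3 (nasal place assimilation): no segment meets the environment; /raguxabomoaduro/ is unchanged.
Rule 4 (intervocalic spirantization): /b/ is a stop between vowels /a/ and /o/, so it spirantizes to the fricative [v]. /d/ is a stop between vowels /a/ and /u/, so it spirantizes to the fricative [z]. /raguxabomoaduro/ → raguxavomoazuro.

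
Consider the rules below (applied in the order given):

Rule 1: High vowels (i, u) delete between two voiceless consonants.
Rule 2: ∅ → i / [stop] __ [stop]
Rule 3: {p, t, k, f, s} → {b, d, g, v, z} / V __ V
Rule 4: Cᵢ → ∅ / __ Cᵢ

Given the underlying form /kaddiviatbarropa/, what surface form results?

Rule 1 (high vowel syncope): no segment meets the environment; /kaddiviatbarropa/ is unchanged.
Rule 2 (stop-cluster i-epenthesis): /d/ and /d/ form a stop–stop cluster, so [i] is inserted between them. /t/ and /b/ form a stop–stop cluster, so [i] is inserted between them. /kaddiviatbarropa/ → kadidiviatibarropa.
Rule 3 (intervocalic voicing): /t/ is a voiceless obstruent between vowels /a/ and /i/, so it voices to [d]. /p/ is a voiceless obstruent between vowels /o/ and /a/, so it voices to [b]. /kadidiviatibarropa/ → kadidiviadibarroba.
Rule 4 (degemination): /rr/ is a geminate; the first /r/ deletes. /kadidiviadibarroba/ → kadidiviadibaroba.

kadidiviadibaroba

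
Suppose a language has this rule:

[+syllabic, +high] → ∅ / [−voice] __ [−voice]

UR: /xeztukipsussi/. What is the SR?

/u/ is a high vowel flanked by voiceless consonants /t/ and /k/, so it deletes.
/i/ is a high vowel flanked by voiceless consonants /k/ and /p/, so it deletes.
/u/ is a high vowel flanked by voiceless consonants /s/ and /s/, so it deletes.
Surface form: [xeztkpsssi].

xeztkpsssi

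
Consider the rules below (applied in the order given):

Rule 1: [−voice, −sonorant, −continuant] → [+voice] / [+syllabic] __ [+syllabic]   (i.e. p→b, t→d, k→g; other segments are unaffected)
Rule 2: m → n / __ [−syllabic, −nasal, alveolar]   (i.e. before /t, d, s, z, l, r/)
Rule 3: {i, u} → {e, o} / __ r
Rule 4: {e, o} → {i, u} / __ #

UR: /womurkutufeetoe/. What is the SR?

Rule 1 (intervocalic voicing): /t/ is a voiceless stop between vowels /u/ and /u/, so it voices to [d]. /t/ is a voiceless stop between vowels /e/ and /o/, so it voices to [d]. /womurkutufeetoe/ → womurkudufeedoe.
Rule 2 (nasal place assimilation): no segment meets the environment; /womurkudufeedoe/ is unchanged.
Rule 3 (pre-rhotic lowering): /u/ is a high vowel immediately before /r/, so it lowers to [o]. /womurkudufeedoe/ → womorkudufeedoe.
Rule 4 (final vowel raising): /e/ is a mid vowel in word-final position, so it raises to [i]. /womorkudufeedoe/ → womorkudufeedoi.

womorkudufeedoi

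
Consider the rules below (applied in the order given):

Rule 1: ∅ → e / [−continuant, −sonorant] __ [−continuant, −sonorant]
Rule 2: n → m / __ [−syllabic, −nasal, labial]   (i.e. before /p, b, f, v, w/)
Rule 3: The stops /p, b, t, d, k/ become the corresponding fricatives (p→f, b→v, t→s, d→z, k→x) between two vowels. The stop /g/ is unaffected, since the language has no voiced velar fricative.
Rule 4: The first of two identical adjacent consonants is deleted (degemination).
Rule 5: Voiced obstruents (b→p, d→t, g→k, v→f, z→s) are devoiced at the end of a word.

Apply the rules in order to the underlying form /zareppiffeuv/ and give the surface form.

zarefefifeuf

Rule 1 (stop-cluster e-epenthesis): /p/ and /p/ form a stop–stop cluster, so [e] is inserted between them. /zareppiffeuv/ → zarepepiffeuv.
Rule 2 (nasal place assimilation): no segment meets the environment; /zarepepiffeuv/ is unchanged.
Rule 3 (intervocalic spirantization): /p/ is a stop between vowels /e/ and /e/, so it spirantizes to the fricative [f]. /p/ is a stop between vowels /e/ and /i/, so it spirantizes to the fricative [f]. /zarepepiffeuv/ → zarefefiffeuv.
Rule 4 (degemination): /ff/ is a geminate; the first /f/ deletes. /zarefefiffeuv/ → zarefefifeuv.
Rule 5 (final devoicing): /v/ is a voiced obstruent in word-final position, so it devoices to [f]. /zarefefifeuv/ → zarefefifeuf.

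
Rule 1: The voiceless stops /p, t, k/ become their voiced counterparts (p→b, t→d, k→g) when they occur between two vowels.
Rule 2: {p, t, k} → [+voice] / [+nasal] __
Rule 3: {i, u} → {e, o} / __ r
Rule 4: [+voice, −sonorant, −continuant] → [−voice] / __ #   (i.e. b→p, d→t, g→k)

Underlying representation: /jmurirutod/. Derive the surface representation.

jmorerudot

Rule 1 (intervocalic voicing): /t/ is a voiceless stop between vowels /u/ and /o/, so it voices to [d]. /jmurirutod/ → jmurirudod.
Rule 2 (post-nasal voicing): no segment meets the environment; /jmurirudod/ is unchanged.
Rule 3 (pre-rhotic lowering): /u/ is a high vowel immediately before /r/, so it lowers to [o]. /i/ is a high vowel immediately before /r/, so it lowers to [e]. /jmurirudod/ → jmorerudod.
Rule 4 (final devoicing): /d/ is a voiced stop in word-final position, so it devoices to [t]. /jmorerudod/ → jmorerudot.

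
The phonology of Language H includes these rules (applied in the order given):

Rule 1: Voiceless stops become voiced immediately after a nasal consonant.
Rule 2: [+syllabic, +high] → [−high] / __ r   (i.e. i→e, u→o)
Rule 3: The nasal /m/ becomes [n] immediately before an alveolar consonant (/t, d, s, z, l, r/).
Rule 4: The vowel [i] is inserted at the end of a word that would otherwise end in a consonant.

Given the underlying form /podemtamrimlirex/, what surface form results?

podendanrinlerexi

Rule 1 (post-nasal voicing): /t/ is a voiceless stop immediately after the nasal /m/, so it voices to [d]. /podemtamrimlirex/ → podemdamrimlirex.
Rule 2 (pre-rhotic lowering): /i/ is a high vowel immediately before /r/, so it lowers to [e]. /podemdamrimlirex/ → podemdamrimlerex.
Rule 3 (nasal place assimilation): /m/ precedes the alveolar consonant /d/, so it assimilates in place to [n]. /m/ precedes the alveolar consonant /r/, so it assimilates in place to [n]. /m/ precedes the alveolar consonant /l/, so it assimilates in place to [n]. /podemdamrimlerex/ → podendanrinlerex.
Rule 4 (final i-epenthesis): the form ends in the consonant /x/, so [i] is inserted word-finally. /podendanrinlerex/ → podendanrinlerexi.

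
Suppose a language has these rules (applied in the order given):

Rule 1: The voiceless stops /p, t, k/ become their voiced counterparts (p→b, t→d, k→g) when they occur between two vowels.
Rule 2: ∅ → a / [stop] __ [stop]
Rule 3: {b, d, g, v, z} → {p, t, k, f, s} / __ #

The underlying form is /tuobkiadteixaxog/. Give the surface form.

tuobakiadateixaxok

Rule 1 (intervocalic voicing): no segment meets the environment; /tuobkiadteixaxog/ is unchanged.
Rule 2 (stop-cluster a-epenthesis): /b/ and /k/ form a stop–stop cluster, so [a] is inserted between them. /d/ and /t/ form a stop–stop cluster, so [a] is inserted between them. /tuobkiadteixaxog/ → tuobakiadateixaxog.
Rule 3 (final devoicing): /g/ is a voiced obstruent in word-final position, so it devoices to [k]. /tuobakiadateixaxog/ → tuobakiadateixaxok.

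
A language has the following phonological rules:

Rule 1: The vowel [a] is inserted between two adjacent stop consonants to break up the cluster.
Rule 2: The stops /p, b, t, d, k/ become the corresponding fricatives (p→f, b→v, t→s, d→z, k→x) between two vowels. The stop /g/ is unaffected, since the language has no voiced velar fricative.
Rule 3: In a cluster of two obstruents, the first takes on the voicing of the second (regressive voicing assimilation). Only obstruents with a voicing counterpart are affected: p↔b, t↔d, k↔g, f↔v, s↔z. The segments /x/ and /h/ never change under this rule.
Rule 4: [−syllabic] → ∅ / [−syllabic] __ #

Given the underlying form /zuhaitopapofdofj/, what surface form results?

Rule 1 (stop-cluster a-epenthesis): no segment meets the environment; /zuhaitopapofdofj/ is unchanged.
Rule 2 (intervocalic spirantization): /t/ is a stop between vowels /i/ and /o/, so it spirantizes to the fricative [s]. /p/ is a stop between vowels /o/ and /a/, so it spirantizes to the fricative [f]. /p/ is a stop between vowels /a/ and /o/, so it spirantizes to the fricative [f]. /zuhaitopapofdofj/ → zuhaisofafofdofj.
Rule 3 (regressive voicing assimilation): /f/ precedes the voiced obstruent /d/, so it voices to [v] by assimilation. /zuhaisofafofdofj/ → zuhaisofafovdofj.
Rule 4 (final cluster simplification): /j/ is the second consonant of a word-final cluster /fj/, so it deletes. /zuhaisofafovdofj/ → zuhaisofafovdof.

zuhaisofafovdof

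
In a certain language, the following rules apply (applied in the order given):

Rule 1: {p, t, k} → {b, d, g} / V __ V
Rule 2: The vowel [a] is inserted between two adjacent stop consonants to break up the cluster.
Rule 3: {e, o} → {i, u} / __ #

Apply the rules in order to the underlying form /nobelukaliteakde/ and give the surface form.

nobelugalideakadi

Rule 1 (intervocalic voicing): /k/ is a voiceless stop between vowels /u/ and /a/, so it voices to [g]. /t/ is a voiceless stop between vowels /i/ and /e/, so it voices to [d]. /nobelukaliteakde/ → nobelugalideakde.
Rule 2 (stop-cluster a-epenthesis): /k/ and /d/ form a stop–stop cluster, so [a] is inserted between them. /nobelugalideakde/ → nobelugalideakade.
Rule 3 (final vowel raising): /e/ is a mid vowel in word-final position, so it raises to [i]. /nobelugalideakade/ → nobelugalideakadi.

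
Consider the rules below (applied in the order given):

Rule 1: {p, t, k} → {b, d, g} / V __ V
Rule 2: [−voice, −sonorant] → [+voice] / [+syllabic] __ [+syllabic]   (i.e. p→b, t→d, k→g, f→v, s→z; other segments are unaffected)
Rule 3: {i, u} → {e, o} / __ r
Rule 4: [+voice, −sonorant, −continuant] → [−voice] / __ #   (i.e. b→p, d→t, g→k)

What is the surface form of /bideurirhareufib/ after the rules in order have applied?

Rule 1 (intervocalic voicing): no segment meets the environment; /bideurirhareufib/ is unchanged.
Rule 2 (intervocalic voicing): /f/ is a voiceless obstruent between vowels /u/ and /i/, so it voices to [v]. /bideurirhareufib/ → bideurirhareuvib.
Rule 3 (pre-rhotic lowering): /u/ is a high vowel immediately before /r/, so it lowers to [o]. /i/ is a high vowel immediately before /r/, so it lowers to [e]. /bideurirhareuvib/ → bideorerhareuvib.
Rule 4 (final devoicing): /b/ is a voiced stop in word-final position, so it devoices to [p]. /bideorerhareuvib/ → bideorerhareuvip.

bideorerhareuvip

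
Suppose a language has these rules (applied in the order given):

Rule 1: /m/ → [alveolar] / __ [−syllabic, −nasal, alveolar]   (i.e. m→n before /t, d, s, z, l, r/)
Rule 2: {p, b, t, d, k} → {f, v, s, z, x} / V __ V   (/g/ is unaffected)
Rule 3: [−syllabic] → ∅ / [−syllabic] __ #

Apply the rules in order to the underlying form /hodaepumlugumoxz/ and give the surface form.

Rule 1 (nasal place assimilation): /m/ precedes the alveolar consonant /l/, so it assimilates in place to [n]. /hodaepumlugumoxz/ → hodaepunlugumoxz.
Rule 2 (intervocalic spirantization): /d/ is a stop between vowels /o/ and /a/, so it spirantizes to the fricative [z]. /p/ is a stop between vowels /e/ and /u/, so it spirantizes to the fricative [f]. /hodaepunlugumoxz/ → hozaefunlugumoxz.
Rule 3 (final cluster simplification): /z/ is the second consonant of a word-final cluster /xz/, so it deletes. /hozaefunlugumoxz/ → hozaefunlugumox.

hozaefunlugumox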